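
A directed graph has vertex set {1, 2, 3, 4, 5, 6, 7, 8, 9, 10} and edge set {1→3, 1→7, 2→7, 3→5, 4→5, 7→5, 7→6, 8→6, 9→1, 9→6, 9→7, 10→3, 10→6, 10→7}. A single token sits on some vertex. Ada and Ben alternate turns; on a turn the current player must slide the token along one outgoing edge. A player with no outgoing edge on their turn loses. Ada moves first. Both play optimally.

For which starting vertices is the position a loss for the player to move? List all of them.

1, 2, 5, 6

Classify positions by backward induction: terminal positions (no move available) are L. From any other position, the mover wins iff some move reaches an L.
Every edge goes from a vertex to one that appears earlier in the order 5, 6, 7, 4, 8, 3, 2, 10, 1, 9, so processing vertices in that order labels each vertex after all of its successors.
5: no outgoing edge → L
6: no outgoing edge → L
7: W (go to 6, an L position)
4: W (go to 5, an L position)
8: W (go to 6, an L position)
3: W (go to 5, an L position)
2: L (sole option 7(W) is W)
10: W (go to 6, an L position)
1: L (options 3(W), 7(W) are all W)
9: W (go to 1, an L position)
The losing starting vertices are exactly the entries labelled L in this table (4 of them).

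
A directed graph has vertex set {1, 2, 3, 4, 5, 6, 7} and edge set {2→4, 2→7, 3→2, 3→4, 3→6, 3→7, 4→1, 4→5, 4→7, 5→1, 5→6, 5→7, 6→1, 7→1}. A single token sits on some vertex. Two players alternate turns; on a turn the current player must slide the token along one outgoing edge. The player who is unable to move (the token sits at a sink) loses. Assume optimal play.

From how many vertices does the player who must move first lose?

Compute win/loss labels from the base case upward. A position with no move is L. Any other position is W if it can reach an L in one move, else L.
Every edge goes from a vertex to one that appears earlier in the order 1, 6, 7, 5, 4, 2, 3, so processing vertices in that order labels each vertex after all of its successors.
1: no outgoing edge → L
6: W (go to 1, an L position)
7: W (go to 1, an L position)
5: W (go to 1, an L position)
4: W (go to 1, an L position)
2: L (options 4(W), 7(W) are all W)
3: W (go to 2, an L position)
The L vertices are 1, 2; that is 2 in all.

2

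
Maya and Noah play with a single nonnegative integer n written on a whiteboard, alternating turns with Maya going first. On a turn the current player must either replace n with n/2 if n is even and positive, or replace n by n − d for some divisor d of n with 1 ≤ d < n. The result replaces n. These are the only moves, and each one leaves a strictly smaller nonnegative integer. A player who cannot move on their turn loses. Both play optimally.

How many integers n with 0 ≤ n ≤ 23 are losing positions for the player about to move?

Compute win/loss labels from the base case upward. A position with no move is L. Any other position is W if it can reach an L in one move, else L.
n=0: no move → L
n=1: no move → L
n=2: can move to 1, which is L ⇒ W
n=3: the only move is to 2(W), a W ⇒ L
n=4: can move to 3, which is L ⇒ W
n=5: the only move is to 4(W), a W ⇒ L
n=6: can move to 3, which is L ⇒ W
n=7: the only move is to 6(W), a W ⇒ L
n=8: can move to 7, which is L ⇒ W
n=9: moves to 6(W), 8(W); every one is W ⇒ L
n=10: can move to 5, which is L ⇒ W
n=11: the only move is to 10(W), a W ⇒ L
n=12: can move to 9, which is L ⇒ W
n=13: the only move is to 12(W), a W ⇒ L
n=14: can move to 7, which is L ⇒ W
n=15: moves to 10(W), 12(W), 14(W); every one is W ⇒ L
n=16: can move to 15, which is L ⇒ W
n=17: the only move is to 16(W), a W ⇒ L
n=18: can move to 9, which is L ⇒ W
n=19: the only move is to 18(W), a W ⇒ L
n=20: can move to 15, which is L ⇒ W
n=21: moves to 14(W), 18(W), 20(W); every one is W ⇒ L
n=22: can move to 11, which is L ⇒ W
n=23: the only move is to 22(W), a W ⇒ L
L entries with 0 ≤ n ≤ 23: n = 0, 1, 3, 5, 7, 9, 11, 13, 15, 17, 19, 21, 23; that makes 13.

13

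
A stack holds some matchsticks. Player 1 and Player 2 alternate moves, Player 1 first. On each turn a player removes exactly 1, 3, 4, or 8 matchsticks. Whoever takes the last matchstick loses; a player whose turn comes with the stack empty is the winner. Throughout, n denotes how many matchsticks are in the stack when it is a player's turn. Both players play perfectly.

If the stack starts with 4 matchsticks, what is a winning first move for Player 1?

Remove 1, leaving 3.

Label each position W (a win for the player to move) or L (a loss). A position with no legal move is W; any other position is W exactly when some move reaches an L, and L when every move reaches a W.
n=0: no move; the opponent has just taken the last matchstick and therefore loses → W
n=1: →0(W) only, which is W, so L
n=2: →1(L), so W
n=3: →2(W), 0(W) — all W, so L
n=4: →3(L), so W
From 4, the L positions reachable in one move are: 3, 1. Any move reaching one of these is winning.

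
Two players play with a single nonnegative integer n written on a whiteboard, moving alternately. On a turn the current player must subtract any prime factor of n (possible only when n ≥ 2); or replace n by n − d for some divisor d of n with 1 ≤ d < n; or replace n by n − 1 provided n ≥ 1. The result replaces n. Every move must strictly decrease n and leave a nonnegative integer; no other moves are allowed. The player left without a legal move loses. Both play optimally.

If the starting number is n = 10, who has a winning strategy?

Classify positions by backward induction: terminal positions (no move available) are L. From any other position, the mover wins iff some move reaches an L.
n=0: no move → L
n=1: →0(L), so W
n=2: →0(L), so W
n=3: →0(L), so W
n=4: →2(W), 3(W) — all W, so L
n=5: →0(L), so W
n=6: →4(L), so W
n=7: →0(L), so W
n=8: →4(L), so W
n=9: →6(W), 8(W) — all W, so L
n=10: →9(L), so W
From 10 the player to move can move to 9, reaching an L position.

The first player wins.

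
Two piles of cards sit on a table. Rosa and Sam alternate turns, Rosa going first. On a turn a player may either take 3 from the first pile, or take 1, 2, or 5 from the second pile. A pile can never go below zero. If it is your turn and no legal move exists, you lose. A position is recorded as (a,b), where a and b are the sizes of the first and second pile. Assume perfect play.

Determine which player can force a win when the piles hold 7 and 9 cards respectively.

Sam wins.

Work bottom-up. With no move the player to move loses. Otherwise the position is W if at least one move leads to an L position for the opponent, and L if every move leads to a W.
No move ever increases a pile, so every position that can arise here has a ≤ 7 and b ≤ 9; it is enough to label the cells with 0 ≤ a ≤ 7 and 0 ≤ b ≤ 9.
Every move lowers a or b (never raises either), so fill the grid row by row in increasing a, and left to right within a row: each cell's successors are then already labelled.
      b=0  b=1  b=2  b=3  b=4  b=5  b=6  b=7  b=8  b=9
a=0:    L    W    W    L    W    W    L    W    W    L
a=1:    L    W    W    L    W    W    L    W    W    L
a=2:    L    W    W    L    W    W    L    W    W    L
a=3:    W    L    W    W    L    W    W    L    W    W
a=4:    W    L    W    W    L    W    W    L    W    W
a=5:    W    L    W    W    L    W    W    L    W    W
a=6:    L    W    W    L    W    W    L    W    W    L
a=7:    L    W    W    L    W    W    L    W    W    L
Cells with no legal move (terminal, hence L): (0,0), (1,0), (2,0).
The remaining L cells, each justified by listing all of its moves:
(0,3): →(0,2)(W), (0,1)(W) — all W, so L
(0,6): →(0,5)(W), (0,4)(W), (0,1)(W) — all W, so L
(0,9): →(0,8)(W), (0,7)(W), (0,4)(W) — all W, so L
(1,3): →(1,2)(W), (1,1)(W) — all W, so L
(1,6): →(1,5)(W), (1,4)(W), (1,1)(W) — all W, so L
(1,9): →(1,8)(W), (1,7)(W), (1,4)(W) — all W, so L
(2,3): →(2,2)(W), (2,1)(W) — all W, so L
(2,6): →(2,5)(W), (2,4)(W), (2,1)(W) — all W, so L
(2,9): →(2,8)(W), (2,7)(W), (2,4)(W) — all W, so L
(3,1): →(0,1)(W), (3,0)(W) — all W, so L
(3,4): →(0,4)(W), (3,3)(W), (3,2)(W) — all W, so L
(3,7): →(0,7)(W), (3,6)(W), (3,5)(W), (3,2)(W) — all W, so L
(4,1): →(1,1)(W), (4,0)(W) — all W, so L
(4,4): →(1,4)(W), (4,3)(W), (4,2)(W) — all W, so L
(4,7): →(1,7)(W), (4,6)(W), (4,5)(W), (4,2)(W) — all W, so L
(5,1): →(2,1)(W), (5,0)(W) — all W, so L
(5,4): →(2,4)(W), (5,3)(W), (5,2)(W) — all W, so L
(5,7): →(2,7)(W), (5,6)(W), (5,5)(W), (5,2)(W) — all W, so L
(6,0): →(3,0)(W) only, which is W, so L
(6,3): →(3,3)(W), (6,2)(W), (6,1)(W) — all W, so L
(6,6): →(3,6)(W), (6,5)(W), (6,4)(W), (6,1)(W) — all W, so L
(6,9): →(3,9)(W), (6,8)(W), (6,7)(W), (6,4)(W) — all W, so L
(7,0): →(4,0)(W) only, which is W, so L
(7,3): →(4,3)(W), (7,2)(W), (7,1)(W) — all W, so L
(7,6): →(4,6)(W), (7,5)(W), (7,4)(W), (7,1)(W) — all W, so L
(7,9): →(4,9)(W), (7,8)(W), (7,7)(W), (7,4)(W) — all W, so L
Every other cell has at least one move into one of the L cells above, so it is W.
The starting position (7,9) is L: whatever Rosa does, the opponent receives a W position.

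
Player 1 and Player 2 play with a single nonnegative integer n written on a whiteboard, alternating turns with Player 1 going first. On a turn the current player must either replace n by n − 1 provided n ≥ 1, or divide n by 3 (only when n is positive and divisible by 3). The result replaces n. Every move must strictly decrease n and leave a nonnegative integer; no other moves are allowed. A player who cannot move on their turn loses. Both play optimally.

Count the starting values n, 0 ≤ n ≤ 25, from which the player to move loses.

Classify positions by backward induction: terminal positions (no move available) are L. From any other position, the mover wins iff some move reaches an L.
n=0: no move → L
n=1: →0(L), so W
n=2: →1(W) only, which is W, so L
n=3: →2(L), so W
n=4: →3(W) only, which is W, so L
n=5: →4(L), so W
n=6: →2(L), so W
n=7: →6(W) only, which is W, so L
n=8: →7(L), so W
n=9: →3(W), 8(W) — all W, so L
n=10: →9(L), so W
n=11: →10(W) only, which is W, so L
n=12: →4(L), so W
n=13: →12(W) only, which is W, so L
n=14: →13(L), so W
n=15: →5(W), 14(W) — all W, so L
n=16: →15(L), so W
n=17: →16(W) only, which is W, so L
n=18: →17(L), so W
n=19: →18(W) only, which is W, so L
n=20: →19(L), so W
n=21: →7(L), so W
n=22: →21(W) only, which is W, so L
n=23: →22(L), so W
n=24: →8(W), 23(W) — all W, so L
n=25: →24(L), so W
L entries with 0 ≤ n ≤ 25: n = 0, 2, 4, 7, 9, 11, 13, 15, 17, 19, 22, 24; that makes 12.

12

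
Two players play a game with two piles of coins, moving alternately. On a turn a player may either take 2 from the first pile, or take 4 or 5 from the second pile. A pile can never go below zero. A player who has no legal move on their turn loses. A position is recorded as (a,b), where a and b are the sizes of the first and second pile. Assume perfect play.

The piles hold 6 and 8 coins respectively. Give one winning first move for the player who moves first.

Use the standard recursion: the mover loses at a terminal position; elsewhere, the mover wins exactly when some move hands the opponent an L position.
No move ever increases a pile, so every position that can arise here has a ≤ 6 and b ≤ 8; it is enough to label the cells with 0 ≤ a ≤ 6 and 0 ≤ b ≤ 8.
Every move lowers a or b (never raises either), so fill the grid row by row in increasing a, and left to right within a row: each cell's successors are then already labelled.
      b=0  b=1  b=2  b=3  b=4  b=5  b=6  b=7  b=8
a=0:    L    L    L    L    W    W    W    W    W
a=1:    L    L    L    L    W    W    W    W    W
a=2:    W    W    W    W    L    L    L    L    W
a=3:    W    W    W    W    L    L    L    L    W
a=4:    L    L    L    L    W    W    W    W    W
a=5:    L    L    L    L    W    W    W    W    W
a=6:    W    W    W    W    L    L    L    L    W
Cells with no legal move (terminal, hence L): (0,0), (0,1), (0,2), (0,3), (1,0), (1,1), (1,2), (1,3).
The remaining L cells, each justified by listing all of its moves:
(2,4): L (options (0,4)(W), (2,0)(W) are all W)
(2,5): L (options (0,5)(W), (2,1)(W), (2,0)(W) are all W)
(2,6): L (options (0,6)(W), (2,2)(W), (2,1)(W) are all W)
(2,7): L (options (0,7)(W), (2,3)(W), (2,2)(W) are all W)
(3,4): L (options (1,4)(W), (3,0)(W) are all W)
(3,5): L (options (1,5)(W), (3,1)(W), (3,0)(W) are all W)
(3,6): L (options (1,6)(W), (3,2)(W), (3,1)(W) are all W)
(3,7): L (options (1,7)(W), (3,3)(W), (3,2)(W) are all W)
(4,0): L (sole option (2,0)(W) is W)
(4,1): L (sole option (2,1)(W) is W)
(4,2): L (sole option (2,2)(W) is W)
(4,3): L (sole option (2,3)(W) is W)
(5,0): L (sole option (3,0)(W) is W)
(5,1): L (sole option (3,1)(W) is W)
(5,2): L (sole option (3,2)(W) is W)
(5,3): L (sole option (3,3)(W) is W)
(6,4): L (options (4,4)(W), (6,0)(W) are all W)
(6,5): L (options (4,5)(W), (6,1)(W), (6,0)(W) are all W)
(6,6): L (options (4,6)(W), (6,2)(W), (6,1)(W) are all W)
(6,7): L (options (4,7)(W), (6,3)(W), (6,2)(W) are all W)
Every other cell has at least one move into one of the L cells above, so it is W.
From (6,8), the L positions reachable in one move are: (6,4).

Move to (6,4).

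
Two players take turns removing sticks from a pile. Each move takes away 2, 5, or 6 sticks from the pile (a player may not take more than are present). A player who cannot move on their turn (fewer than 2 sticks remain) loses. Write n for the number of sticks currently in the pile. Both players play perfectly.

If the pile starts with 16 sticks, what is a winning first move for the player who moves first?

Remove 5, leaving 11.

Positions with no move are L. A position that does have a move is losing for the player to move precisely when every available move leads to a winning position for the opponent. Fill in the labels:
n=0: no move → L
n=1: no move → L
n=2: reaches L-position 0 → W
n=3: reaches L-position 1 → W
n=4: only reaches 2(W), which is W → L
n=5: reaches L-position 0 → W
n=6: reaches L-position 4 → W
n=7: reaches L-position 1 → W
n=8: only reaches 6(W), 3(W), 2(W), all W → L
n=9: reaches L-position 4 → W
n=10: reaches L-position 8 → W
n=11: only reaches 9(W), 6(W), 5(W), all W → L
n=12: only reaches 10(W), 7(W), 6(W), all W → L
n=13: reaches L-position 11 → W
n=14: reaches L-position 12 → W
n=15: only reaches 13(W), 10(W), 9(W), all W → L
n=16: reaches L-position 11 → W
From 16, the L positions reachable in one move are: 11.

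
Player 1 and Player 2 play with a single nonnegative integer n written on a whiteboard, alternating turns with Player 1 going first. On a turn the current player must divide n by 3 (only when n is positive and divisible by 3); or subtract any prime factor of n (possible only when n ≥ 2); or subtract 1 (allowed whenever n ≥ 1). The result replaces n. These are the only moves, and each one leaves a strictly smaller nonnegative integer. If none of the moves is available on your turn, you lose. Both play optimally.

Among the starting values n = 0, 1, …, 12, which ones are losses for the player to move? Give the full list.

0, 4, 8

Use the standard recursion: the mover loses at a terminal position; elsewhere, the mover wins exactly when some move hands the opponent an L position.
n=0: no move → L
n=1: →0(L), so W
n=2: →0(L), so W
n=3: →0(L), so W
n=4: →2(W), 3(W) — all W, so L
n=5: →0(L), so W
n=6: →4(L), so W
n=7: →0(L), so W
n=8: →6(W), 7(W) — all W, so L
n=9: →8(L), so W
n=10: →8(L), so W
n=11: →0(L), so W
n=12: →4(L), so W
Reading off the rows marked L gives the requested list; there are 3 such values of n.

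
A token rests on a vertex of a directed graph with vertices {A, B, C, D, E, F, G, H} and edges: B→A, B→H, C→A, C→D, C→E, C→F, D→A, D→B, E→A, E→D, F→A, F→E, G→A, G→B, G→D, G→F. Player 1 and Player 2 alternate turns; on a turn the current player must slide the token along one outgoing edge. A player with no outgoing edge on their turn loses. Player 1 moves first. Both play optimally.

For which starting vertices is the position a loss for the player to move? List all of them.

A, H

Positions with no move are L. A position that does have a move is losing for the player to move precisely when every available move leads to a winning position for the opponent. Fill in the labels:
Every edge goes from a vertex to one that appears earlier in the order H, A, B, D, E, F, C, G, so processing vertices in that order labels each vertex after all of its successors.
H: no outgoing edge → L
A: no outgoing edge → L
B: reaches L-position A → W
D: reaches L-position A → W
E: reaches L-position A → W
F: reaches L-position A → W
C: reaches L-position A → W
G: reaches L-position A → W
Reading off the rows marked L gives the requested list; there are 2 such vertices.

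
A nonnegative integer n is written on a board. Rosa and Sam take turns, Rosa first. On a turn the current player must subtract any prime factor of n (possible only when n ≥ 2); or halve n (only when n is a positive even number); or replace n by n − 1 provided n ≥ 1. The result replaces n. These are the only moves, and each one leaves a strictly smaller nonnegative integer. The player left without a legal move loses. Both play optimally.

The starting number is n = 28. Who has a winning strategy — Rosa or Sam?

Use the standard recursion: the mover loses at a terminal position; elsewhere, the mover wins exactly when some move hands the opponent an L position.
n=0: no move → L
n=1: →0(L), so W
n=2: →0(L), so W
n=3: →0(L), so W
n=4: →2(W), 3(W) — all W, so L
n=5: →0(L), so W
n=6: →4(L), so W
n=7: →0(L), so W
n=8: →4(L), so W
n=9: →6(W), 8(W) — all W, so L
n=10: →9(L), so W
n=11: →0(L), so W
n=12: →9(L), so W
n=13: →0(L), so W
n=14: →7(W), 12(W), 13(W) — all W, so L
n=15: →14(L), so W
n=16: →14(L), so W
n=17: →0(L), so W
n=18: →9(L), so W
n=19: →0(L), so W
n=20: →10(W), 15(W), 18(W), 19(W) — all W, so L
n=21: →14(L), so W
n=22: →20(L), so W
n=23: →0(L), so W
n=24: →12(W), 21(W), 22(W), 23(W) — all W, so L
n=25: →20(L), so W
n=26: →24(L), so W
n=27: →24(L), so W
n=28: →14(L), so W
The starting position 28 is W: Rosa should move to 14, handing over an L position.

Rosa wins.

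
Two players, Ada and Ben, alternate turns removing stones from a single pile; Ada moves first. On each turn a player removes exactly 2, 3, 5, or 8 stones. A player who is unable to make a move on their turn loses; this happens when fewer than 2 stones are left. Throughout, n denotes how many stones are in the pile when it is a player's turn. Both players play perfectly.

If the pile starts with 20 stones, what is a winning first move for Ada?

Remove 2, leaving 18.

Build the W/L table. Terminal = L. A non-terminal position is W if it has a move to some L; otherwise it is L.
n=0: no move → L
n=1: no move → L
n=2: can move to 0, which is L ⇒ W
n=3: can move to 1, which is L ⇒ W
n=4: can move to 1, which is L ⇒ W
n=5: can move to 0, which is L ⇒ W
n=6: can move to 1, which is L ⇒ W
n=7: moves to 5(W), 4(W), 2(W); every one is W ⇒ L
n=8: can move to 0, which is L ⇒ W
n=9: can move to 7, which is L ⇒ W
n=10: can move to 7, which is L ⇒ W
n=11: moves to 9(W), 8(W), 6(W), 3(W); every one is W ⇒ L
n=12: can move to 7, which is L ⇒ W
n=13: can move to 11, which is L ⇒ W
n=14: can move to 11, which is L ⇒ W
n=15: can move to 7, which is L ⇒ W
n=16: can move to 11, which is L ⇒ W
n=17: moves to 15(W), 14(W), 12(W), 9(W); every one is W ⇒ L
n=18: moves to 16(W), 15(W), 13(W), 10(W); every one is W ⇒ L
n=19: can move to 17, which is L ⇒ W
n=20: can move to 18, which is L ⇒ W
From 20, the L positions reachable in one move are: 18, 17. Any move reaching one of these is winning.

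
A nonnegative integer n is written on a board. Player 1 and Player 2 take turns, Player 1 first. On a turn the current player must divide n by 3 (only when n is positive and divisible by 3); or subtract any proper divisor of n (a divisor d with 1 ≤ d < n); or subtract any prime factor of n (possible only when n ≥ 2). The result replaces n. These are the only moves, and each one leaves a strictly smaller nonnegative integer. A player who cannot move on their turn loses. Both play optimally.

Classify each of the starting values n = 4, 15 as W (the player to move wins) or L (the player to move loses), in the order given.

Build the W/L table. Terminal = L. A non-terminal position is W if it has a move to some L; otherwise it is L.
n=0: no move → L
n=1: no move → L
n=2: →0(L), so W
n=3: →0(L), so W
n=4: →2(W), 3(W) — all W, so L
n=5: →0(L), so W
n=6: →4(L), so W
n=7: →0(L), so W
n=8: →4(L), so W
n=9: →3(W), 6(W), 8(W) — all W, so L
n=10: →9(L), so W
n=11: →0(L), so W
n=12: →4(L), so W
n=13: →0(L), so W
n=14: →7(W), 12(W), 13(W) — all W, so L
n=15: →14(L), so W

4: L, 15: W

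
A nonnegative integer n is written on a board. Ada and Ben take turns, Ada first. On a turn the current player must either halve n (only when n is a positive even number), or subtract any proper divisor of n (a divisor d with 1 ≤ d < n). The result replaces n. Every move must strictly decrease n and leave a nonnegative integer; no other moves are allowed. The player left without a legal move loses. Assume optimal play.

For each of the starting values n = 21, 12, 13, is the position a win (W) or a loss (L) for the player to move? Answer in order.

21: L, 12: W, 13: L

Build the W/L table. Terminal = L. A non-terminal position is W if it has a move to some L; otherwise it is L.
n=0: no move → L
n=1: no move → L
n=2: W (go to 1, an L position)
n=3: L (sole option 2(W) is W)
n=4: W (go to 3, an L position)
n=5: L (sole option 4(W) is W)
n=6: W (go to 3, an L position)
n=7: L (sole option 6(W) is W)
n=8: W (go to 7, an L position)
n=9: L (options 6(W), 8(W) are all W)
n=10: W (go to 5, an L position)
n=11: L (sole option 10(W) is W)
n=12: W (go to 9, an L position)
n=13: L (sole option 12(W) is W)
n=14: W (go to 7, an L position)
n=15: L (options 10(W), 12(W), 14(W) are all W)
n=16: W (go to 15, an L position)
n=17: L (sole option 16(W) is W)
n=18: W (go to 9, an L position)
n=19: L (sole option 18(W) is W)
n=20: W (go to 15, an L position)
n=21: L (options 14(W), 18(W), 20(W) are all W)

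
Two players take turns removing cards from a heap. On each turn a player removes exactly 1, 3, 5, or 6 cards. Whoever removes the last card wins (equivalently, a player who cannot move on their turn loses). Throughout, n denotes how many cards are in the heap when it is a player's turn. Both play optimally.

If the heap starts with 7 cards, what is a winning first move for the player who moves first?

Remove 3, leaving 4.

Positions with no move are L. A position that does have a move is losing for the player to move precisely when every available move leads to a winning position for the opponent. Fill in the labels:
n=0: no move → L
n=1: →0(L), so W
n=2: →1(W) only, which is W, so L
n=3: →2(L), so W
n=4: →3(W), 1(W) — all W, so L
n=5: →4(L), so W
n=6: →0(L), so W
n=7: →4(L), so W
From 7, the L positions reachable in one move are: 4, 2. Any move reaching one of these is winning.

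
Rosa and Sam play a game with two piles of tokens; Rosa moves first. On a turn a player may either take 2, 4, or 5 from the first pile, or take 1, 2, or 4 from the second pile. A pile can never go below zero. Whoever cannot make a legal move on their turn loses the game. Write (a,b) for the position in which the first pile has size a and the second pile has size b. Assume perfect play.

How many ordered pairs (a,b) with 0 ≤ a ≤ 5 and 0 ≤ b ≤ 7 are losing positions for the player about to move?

Classify positions by backward induction: terminal positions (no move available) are L. From any other position, the mover wins iff some move reaches an L.
Every move lowers a or b (never raises either), so fill the grid row by row in increasing a, and left to right within a row: each cell's successors are then already labelled.
      b=0  b=1  b=2  b=3  b=4  b=5  b=6  b=7
a=0:    L    W    W    L    W    W    L    W
a=1:    L    W    W    L    W    W    L    W
a=2:    W    L    W    W    L    W    W    L
a=3:    W    L    W    W    L    W    W    L
a=4:    W    W    L    W    W    L    W    W
a=5:    W    W    L    W    W    L    W    W
Cells with no legal move (terminal, hence L): (0,0), (1,0).
The remaining L cells, each justified by listing all of its moves:
(0,3): →(0,2)(W), (0,1)(W) — all W, so L
(0,6): →(0,5)(W), (0,4)(W), (0,2)(W) — all W, so L
(1,3): →(1,2)(W), (1,1)(W) — all W, so L
(1,6): →(1,5)(W), (1,4)(W), (1,2)(W) — all W, so L
(2,1): →(0,1)(W), (2,0)(W) — all W, so L
(2,4): →(0,4)(W), (2,3)(W), (2,2)(W), (2,0)(W) — all W, so L
(2,7): →(0,7)(W), (2,6)(W), (2,5)(W), (2,3)(W) — all W, so L
(3,1): →(1,1)(W), (3,0)(W) — all W, so L
(3,4): →(1,4)(W), (3,3)(W), (3,2)(W), (3,0)(W) — all W, so L
(3,7): →(1,7)(W), (3,6)(W), (3,5)(W), (3,3)(W) — all W, so L
(4,2): →(2,2)(W), (0,2)(W), (4,1)(W), (4,0)(W) — all W, so L
(4,5): →(2,5)(W), (0,5)(W), (4,4)(W), (4,3)(W), (4,1)(W) — all W, so L
(5,2): →(3,2)(W), (1,2)(W), (0,2)(W), (5,1)(W), (5,0)(W) — all W, so L
(5,5): →(3,5)(W), (1,5)(W), (0,5)(W), (5,4)(W), (5,3)(W), (5,1)(W) — all W, so L
Every other cell has at least one move into one of the L cells above, so it is W.
L cells per row: a=0: 3, a=1: 3, a=2: 3, a=3: 3, a=4: 2, a=5: 2; total 16.

16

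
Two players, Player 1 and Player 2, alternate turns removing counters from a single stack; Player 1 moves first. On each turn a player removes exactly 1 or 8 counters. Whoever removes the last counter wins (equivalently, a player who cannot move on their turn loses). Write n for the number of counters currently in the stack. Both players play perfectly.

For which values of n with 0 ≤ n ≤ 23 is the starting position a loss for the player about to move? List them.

0, 2, 4, 6, 9, 11, 13, 15, 18, 20, 22

Use the standard recursion: the mover loses at a terminal position; elsewhere, the mover wins exactly when some move hands the opponent an L position.
n=0: no move → L
n=1: W (go to 0, an L position)
n=2: L (sole option 1(W) is W)
n=3: W (go to 2, an L position)
n=4: L (sole option 3(W) is W)
n=5: W (go to 4, an L position)
n=6: L (sole option 5(W) is W)
n=7: W (go to 6, an L position)
n=8: W (go to 0, an L position)
n=9: L (options 8(W), 1(W) are all W)
n=10: W (go to 9, an L position)
n=11: L (options 10(W), 3(W) are all W)
n=12: W (go to 11, an L position)
n=13: L (options 12(W), 5(W) are all W)
n=14: W (go to 13, an L position)
n=15: L (options 14(W), 7(W) are all W)
n=16: W (go to 15, an L position)
n=17: W (go to 9, an L position)
n=18: L (options 17(W), 10(W) are all W)
n=19: W (go to 18, an L position)
n=20: L (options 19(W), 12(W) are all W)
n=21: W (go to 20, an L position)
n=22: L (options 21(W), 14(W) are all W)
n=23: W (go to 22, an L position)
The losing starting values of n are exactly the entries labelled L in this table (11 of them).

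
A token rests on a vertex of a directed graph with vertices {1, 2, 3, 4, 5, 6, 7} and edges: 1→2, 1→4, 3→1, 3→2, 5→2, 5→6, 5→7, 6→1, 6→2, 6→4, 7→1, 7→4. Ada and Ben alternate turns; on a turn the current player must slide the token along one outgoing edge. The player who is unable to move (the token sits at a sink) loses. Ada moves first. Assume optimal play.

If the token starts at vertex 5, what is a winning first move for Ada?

Move to 2.

Positions with no move are L. A position that does have a move is losing for the player to move precisely when every available move leads to a winning position for the opponent. Fill in the labels:
Every edge goes from a vertex to one that appears earlier in the order 2, 4, 1, 7, 6, 5, 3, so processing vertices in that order labels each vertex after all of its successors.
2: no outgoing edge → L
4: no outgoing edge → L
1: reaches L-position 4 → W
7: reaches L-position 4 → W
6: reaches L-position 4 → W
5: reaches L-position 2 → W
3: reaches L-position 2 → W
From 5, the L positions reachable in one move are: 2.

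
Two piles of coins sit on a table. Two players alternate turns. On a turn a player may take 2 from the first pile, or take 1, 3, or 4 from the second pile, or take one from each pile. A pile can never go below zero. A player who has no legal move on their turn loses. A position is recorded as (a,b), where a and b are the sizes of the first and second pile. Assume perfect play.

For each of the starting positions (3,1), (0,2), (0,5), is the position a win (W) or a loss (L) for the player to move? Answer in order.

Use the standard recursion: the mover loses at a terminal position; elsewhere, the mover wins exactly when some move hands the opponent an L position.
No move ever increases a pile, so every position that can arise here has a ≤ 3 and b ≤ 5; it is enough to label the cells with 0 ≤ a ≤ 3 and 0 ≤ b ≤ 5.
Every move lowers a or b (never raises either), so fill the grid row by row in increasing a, and left to right within a row: each cell's successors are then already labelled.
      b=0  b=1  b=2  b=3  b=4  b=5
a=0:    L    W    L    W    W    W
a=1:    L    W    L    W    W    W
a=2:    W    W    W    W    L    W
a=3:    W    L    W    L    W    W
Cells with no legal move (terminal, hence L): (0,0), (1,0).
The remaining L cells, each justified by listing all of its moves:
(0,2): L (sole option (0,1)(W) is W)
(1,2): L (options (1,1)(W), (0,1)(W) are all W)
(2,4): L (options (0,4)(W), (2,3)(W), (2,1)(W), (2,0)(W), (1,3)(W) are all W)
(3,1): L (options (1,1)(W), (3,0)(W), (2,0)(W) are all W)
(3,3): L (options (1,3)(W), (3,2)(W), (3,0)(W), (2,2)(W) are all W)
Every other cell has at least one move into one of the L cells above, so it is W.
(3,1): one of the L cells justified above, so L
(0,2): one of the L cells justified above, so L
(0,5): the move to (0,2) reaches an L cell, so W

(3,1): L, (0,2): L, (0,5): W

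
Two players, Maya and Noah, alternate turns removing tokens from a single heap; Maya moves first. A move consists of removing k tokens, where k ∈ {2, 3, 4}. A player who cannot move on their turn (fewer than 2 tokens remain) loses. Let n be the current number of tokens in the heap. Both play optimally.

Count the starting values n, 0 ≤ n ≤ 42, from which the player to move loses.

Label each position W (a win for the player to move) or L (a loss). A position with no legal move is L; any other position is W exactly when some move reaches an L, and L when every move reaches a W.
n=0: no move → L
n=1: no move → L
n=2: reaches L-position 0 → W
n=3: reaches L-position 1 → W
n=4: reaches L-position 1 → W
n=5: reaches L-position 1 → W
n=6: only reaches 4(W), 3(W), 2(W), all W → L
n=7: only reaches 5(W), 4(W), 3(W), all W → L
n=8: reaches L-position 6 → W
n=9: reaches L-position 7 → W
n=10: reaches L-position 7 → W
n=11: reaches L-position 7 → W
n=12: only reaches 10(W), 9(W), 8(W), all W → L
n=13: only reaches 11(W), 10(W), 9(W), all W → L
n=14: reaches L-position 12 → W
n=15: reaches L-position 13 → W
n=16: reaches L-position 13 → W
n=17: reaches L-position 13 → W
n=18: only reaches 16(W), 15(W), 14(W), all W → L
n=19: only reaches 17(W), 16(W), 15(W), all W → L
n=20: reaches L-position 18 → W
n=21: reaches L-position 19 → W
n=22: reaches L-position 19 → W
n=23: reaches L-position 19 → W
n=24: only reaches 22(W), 21(W), 20(W), all W → L
n=25: only reaches 23(W), 22(W), 21(W), all W → L
n=26: reaches L-position 24 → W
n=27: reaches L-position 25 → W
n=28: reaches L-position 25 → W
n=29: reaches L-position 25 → W
n=30: only reaches 28(W), 27(W), 26(W), all W → L
n=31: only reaches 29(W), 28(W), 27(W), all W → L
n=32: reaches L-position 30 → W
n=33: reaches L-position 31 → W
n=34: reaches L-position 31 → W
n=35: reaches L-position 31 → W
n=36: only reaches 34(W), 33(W), 32(W), all W → L
n=37: only reaches 35(W), 34(W), 33(W), all W → L
n=38: reaches L-position 36 → W
n=39: reaches L-position 37 → W
n=40: reaches L-position 37 → W
n=41: reaches L-position 37 → W
n=42: only reaches 40(W), 39(W), 38(W), all W → L
L entries with 0 ≤ n ≤ 42: n = 0, 1, 6, 7, 12, 13, 18, 19, 24, 25, 30, 31, 36, 37, 42; that makes 15.

15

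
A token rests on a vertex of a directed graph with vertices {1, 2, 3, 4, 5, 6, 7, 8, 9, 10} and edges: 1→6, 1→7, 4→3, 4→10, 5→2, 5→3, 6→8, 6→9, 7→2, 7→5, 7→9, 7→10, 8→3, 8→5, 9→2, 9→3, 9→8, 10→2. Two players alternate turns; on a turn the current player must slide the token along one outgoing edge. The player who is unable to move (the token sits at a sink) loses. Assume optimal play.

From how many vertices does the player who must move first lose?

3

Build the W/L table. Terminal = L. A non-terminal position is W if it has a move to some L; otherwise it is L.
Every edge goes from a vertex to one that appears earlier in the order 3, 2, 5, 8, 9, 6, 10, 7, 4, 1, so processing vertices in that order labels each vertex after all of its successors.
3: no outgoing edge → L
2: no outgoing edge → L
5: →2(L), so W
8: →3(L), so W
9: →2(L), so W
6: →9(W), 8(W) — all W, so L
10: →2(L), so W
7: →2(L), so W
4: →3(L), so W
1: →6(L), so W
The L vertices are 2, 3, 6; that is 3 in all.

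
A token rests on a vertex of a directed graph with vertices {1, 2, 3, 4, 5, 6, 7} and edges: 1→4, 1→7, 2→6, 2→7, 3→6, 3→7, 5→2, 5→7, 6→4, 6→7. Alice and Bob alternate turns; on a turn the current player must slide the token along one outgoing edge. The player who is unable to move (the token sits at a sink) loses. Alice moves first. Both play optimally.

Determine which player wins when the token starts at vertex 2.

Build the W/L table. Terminal = L. A non-terminal position is W if it has a move to some L; otherwise it is L.
Every edge goes from a vertex to one that appears earlier in the order 4, 7, 1, 6, 2, 3, 5, so processing vertices in that order labels each vertex after all of its successors.
4: no outgoing edge → L
7: no outgoing edge → L
1: can move to 7, which is L ⇒ W
6: can move to 7, which is L ⇒ W
2: can move to 7, which is L ⇒ W
3: can move to 7, which is L ⇒ W
5: can move to 7, which is L ⇒ W
The starting position 2 is W: Alice should move to 7, handing over an L position.

Alice wins.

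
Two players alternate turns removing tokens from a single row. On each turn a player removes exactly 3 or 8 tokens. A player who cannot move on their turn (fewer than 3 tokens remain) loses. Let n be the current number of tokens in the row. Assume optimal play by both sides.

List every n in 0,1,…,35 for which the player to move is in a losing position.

Label each position W (a win for the player to move) or L (a loss). A position with no legal move is L; any other position is W exactly when some move reaches an L, and L when every move reaches a W.
n=0: no move → L
n=1: no move → L
n=2: no move → L
n=3: →0(L), so W
n=4: →1(L), so W
n=5: →2(L), so W
n=6: →3(W) only, which is W, so L
n=7: →4(W) only, which is W, so L
n=8: →0(L), so W
n=9: →6(L), so W
n=10: →7(L), so W
n=11: →8(W), 3(W) — all W, so L
n=12: →9(W), 4(W) — all W, so L
n=13: →10(W), 5(W) — all W, so L
n=14: →11(L), so W
n=15: →12(L), so W
n=16: →13(L), so W
n=17: →14(W), 9(W) — all W, so L
n=18: →15(W), 10(W) — all W, so L
n=19: →11(L), so W
n=20: →17(L), so W
n=21: →18(L), so W
n=22: →19(W), 14(W) — all W, so L
n=23: →20(W), 15(W) — all W, so L
n=24: →21(W), 16(W) — all W, so L
n=25: →22(L), so W
n=26: →23(L), so W
n=27: →24(L), so W
n=28: →25(W), 20(W) — all W, so L
n=29: →26(W), 21(W) — all W, so L
n=30: →22(L), so W
n=31: →28(L), so W
n=32: →29(L), so W
n=33: →30(W), 25(W) — all W, so L
n=34: →31(W), 26(W) — all W, so L
n=35: →32(W), 27(W) — all W, so L
Reading off the rows marked L gives the requested list; there are 18 such values of n.

0, 1, 2, 6, 7, 11, 12, 13, 17, 18, 22, 23, 24, 28, 29, 33, 34, 35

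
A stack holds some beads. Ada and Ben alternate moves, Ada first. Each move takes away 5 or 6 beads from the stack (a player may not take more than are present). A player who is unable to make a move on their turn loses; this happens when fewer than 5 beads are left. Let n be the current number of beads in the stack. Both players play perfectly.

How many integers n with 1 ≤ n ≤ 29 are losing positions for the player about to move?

Positions with no move are L. A position that does have a move is losing for the player to move precisely when every available move leads to a winning position for the opponent. Fill in the labels:
n=0: no move → L
n=1: no move → L
n=2: no move → L
n=3: no move → L
n=4: no move → L
n=5: →0(L), so W
n=6: →1(L), so W
n=7: →2(L), so W
n=8: →3(L), so W
n=9: →4(L), so W
n=10: →4(L), so W
n=11: →6(W), 5(W) — all W, so L
n=12: →7(W), 6(W) — all W, so L
n=13: →8(W), 7(W) — all W, so L
n=14: →9(W), 8(W) — all W, so L
n=15: →10(W), 9(W) — all W, so L
n=16: →11(L), so W
n=17: →12(L), so W
n=18: →13(L), so W
n=19: →14(L), so W
n=20: →15(L), so W
n=21: →15(L), so W
n=22: →17(W), 16(W) — all W, so L
n=23: →18(W), 17(W) — all W, so L
n=24: →19(W), 18(W) — all W, so L
n=25: →20(W), 19(W) — all W, so L
n=26: →21(W), 20(W) — all W, so L
n=27: →22(L), so W
n=28: →23(L), so W
n=29: →24(L), so W
L entries with 1 ≤ n ≤ 29 (n=0 is outside the asked range and is not counted): n = 1, 2, 3, 4, 11, 12, 13, 14, 15, 22, 23, 24, 25, 26; that makes 14.

14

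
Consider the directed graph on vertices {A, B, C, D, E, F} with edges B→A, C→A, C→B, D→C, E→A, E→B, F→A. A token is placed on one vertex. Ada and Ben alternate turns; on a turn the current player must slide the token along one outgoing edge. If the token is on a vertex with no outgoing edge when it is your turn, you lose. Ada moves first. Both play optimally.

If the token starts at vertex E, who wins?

Ada wins.

Build the W/L table. Terminal = L. A non-terminal position is W if it has a move to some L; otherwise it is L.
Every edge goes from a vertex to one that appears earlier in the order A, B, E, C, F, D, so processing vertices in that order labels each vertex after all of its successors.
A: no outgoing edge → L
B: →A(L), so W
E: →A(L), so W
C: →A(L), so W
F: →A(L), so W
D: →C(W) only, which is W, so L
From E Ada can move to A, reaching an L position.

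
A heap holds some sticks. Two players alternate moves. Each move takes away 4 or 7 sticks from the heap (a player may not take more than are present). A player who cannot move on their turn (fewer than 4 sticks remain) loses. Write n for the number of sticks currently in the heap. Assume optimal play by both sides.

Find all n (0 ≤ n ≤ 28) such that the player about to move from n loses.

0, 1, 2, 3, 11, 12, 13, 14, 22, 23, 24, 25

Classify positions by backward induction: terminal positions (no move available) are L. From any other position, the mover wins iff some move reaches an L.
n=0: no move → L
n=1: no move → L
n=2: no move → L
n=3: no move → L
n=4: can move to 0, which is L ⇒ W
n=5: can move to 1, which is L ⇒ W
n=6: can move to 2, which is L ⇒ W
n=7: can move to 3, which is L ⇒ W
n=8: can move to 1, which is L ⇒ W
n=9: can move to 2, which is L ⇒ W
n=10: can move to 3, which is L ⇒ W
n=11: moves to 7(W), 4(W); every one is W ⇒ L
n=12: moves to 8(W), 5(W); every one is W ⇒ L
n=13: moves to 9(W), 6(W); every one is W ⇒ L
n=14: moves to 10(W), 7(W); every one is W ⇒ L
n=15: can move to 11, which is L ⇒ W
n=16: can move to 12, which is L ⇒ W
n=17: can move to 13, which is L ⇒ W
n=18: can move to 14, which is L ⇒ W
n=19: can move to 12, which is L ⇒ W
n=20: can move to 13, which is L ⇒ W
n=21: can move to 14, which is L ⇒ W
n=22: moves to 18(W), 15(W); every one is W ⇒ L
n=23: moves to 19(W), 16(W); every one is W ⇒ L
n=24: moves to 20(W), 17(W); every one is W ⇒ L
n=25: moves to 21(W), 18(W); every one is W ⇒ L
n=26: can move to 22, which is L ⇒ W
n=27: can move to 23, which is L ⇒ W
n=28: can move to 24, which is L ⇒ W
The losing starting values of n are exactly the entries labelled L in this table (12 of them).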